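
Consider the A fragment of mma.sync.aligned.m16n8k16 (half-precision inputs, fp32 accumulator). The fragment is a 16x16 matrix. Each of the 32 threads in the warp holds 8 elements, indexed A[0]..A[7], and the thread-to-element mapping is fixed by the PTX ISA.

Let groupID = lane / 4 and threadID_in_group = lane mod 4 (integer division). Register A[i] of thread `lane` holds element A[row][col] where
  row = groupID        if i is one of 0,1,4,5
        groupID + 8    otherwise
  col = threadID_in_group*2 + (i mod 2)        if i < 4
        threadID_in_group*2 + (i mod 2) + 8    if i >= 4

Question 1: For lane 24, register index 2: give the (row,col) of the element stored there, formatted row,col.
14,0

lane 24: gid=6 (24/4), tid=0 (24%4)
i=2: r=6+8=14, c=0*2+0+0=0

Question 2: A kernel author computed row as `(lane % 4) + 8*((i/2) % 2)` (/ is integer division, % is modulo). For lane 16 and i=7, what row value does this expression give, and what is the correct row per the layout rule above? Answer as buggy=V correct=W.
buggy=8 correct=12

`(lane % 4) + 8*((i/2) % 2)`[16,7]->8
L=16->gid=16>>2=4, tid=16&3=0
[7]->row 4+8=12  col 0·2+1+8=9
row: 8 vs 12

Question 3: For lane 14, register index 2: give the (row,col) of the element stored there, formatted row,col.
11,4

L=14->gid=14>>2=3, tid=14&3=2
[2]->row 3+8=11  col 2·2+0+0=4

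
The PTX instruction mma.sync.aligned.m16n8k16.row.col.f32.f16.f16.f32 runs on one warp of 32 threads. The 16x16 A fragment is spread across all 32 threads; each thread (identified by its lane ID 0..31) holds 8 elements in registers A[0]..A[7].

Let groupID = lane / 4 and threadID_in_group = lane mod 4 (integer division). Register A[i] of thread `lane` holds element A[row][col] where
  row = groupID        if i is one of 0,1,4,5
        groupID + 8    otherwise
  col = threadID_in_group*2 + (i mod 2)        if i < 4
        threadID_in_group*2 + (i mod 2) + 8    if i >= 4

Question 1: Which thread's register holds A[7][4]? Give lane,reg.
r: 7->gid=7,r8=0  c: 4->c8=0,tid=2,i&1=0
L=7*4+2=30  i=0*4+0*2+0=0

30,0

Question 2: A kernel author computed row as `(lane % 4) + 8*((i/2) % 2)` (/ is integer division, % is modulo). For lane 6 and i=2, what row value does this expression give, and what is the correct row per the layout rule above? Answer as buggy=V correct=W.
buggy=10 correct=9

`(lane % 4) + 8*((i/2) % 2)`[6,2]->10
L=6->gid=6>>2=1, tid=6&3=2
[2]->row 1+8=9  col 2·2+0+0=4
row: 10 vs 9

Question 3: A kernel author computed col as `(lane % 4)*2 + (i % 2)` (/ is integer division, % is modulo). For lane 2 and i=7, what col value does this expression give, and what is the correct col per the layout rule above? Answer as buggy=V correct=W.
`(lane % 4)*2 + (i % 2)`[2,7]⇒5
2: gr=0,th=2
[7] (0+8,2*2+1+8) = (8,13)
col: 5 vs 13

buggy=5 correct=13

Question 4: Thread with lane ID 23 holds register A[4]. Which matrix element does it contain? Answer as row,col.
lane 23: G=5 (23/4), T=3 (23%4)
i=4: r=5+0=5, c=3*2+0+8=14

5,14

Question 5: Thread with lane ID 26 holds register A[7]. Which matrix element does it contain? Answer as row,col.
14,13

lane 26=>26/4=6, 26 mod 4=2
i=7  r:6+8=>14  c:2·2+1+8=>13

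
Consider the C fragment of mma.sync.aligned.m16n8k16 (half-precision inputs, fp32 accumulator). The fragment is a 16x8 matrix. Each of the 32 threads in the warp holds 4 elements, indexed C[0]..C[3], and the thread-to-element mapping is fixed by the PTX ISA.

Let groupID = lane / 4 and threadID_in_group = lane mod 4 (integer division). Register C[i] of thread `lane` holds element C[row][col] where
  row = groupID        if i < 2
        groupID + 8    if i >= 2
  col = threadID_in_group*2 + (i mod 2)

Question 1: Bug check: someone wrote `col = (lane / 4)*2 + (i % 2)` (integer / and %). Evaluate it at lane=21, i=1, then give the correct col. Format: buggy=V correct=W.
`(lane / 4)*2 + (i % 2)`[21,1]=>11
lane 21: grp=5 (21/4), tig=1 (21%4)
i=1: r=5+0=5, c=1*2+1=3
col: 11 vs 3

buggy=11 correct=3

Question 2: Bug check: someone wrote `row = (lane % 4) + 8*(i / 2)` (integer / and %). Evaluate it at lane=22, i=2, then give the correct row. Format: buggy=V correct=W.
buggy=10 correct=13

`(lane % 4) + 8*(i / 2)`[22,2]→10
L=22→G=22>>2=5, T=22&3=2
[2]→row 5+8=13  col 2·2+0=4
row: 10 vs 13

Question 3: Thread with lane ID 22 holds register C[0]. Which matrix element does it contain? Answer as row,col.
22: G=5,T=2
[0] (5+0,2*2+0) = (5,4)

5,4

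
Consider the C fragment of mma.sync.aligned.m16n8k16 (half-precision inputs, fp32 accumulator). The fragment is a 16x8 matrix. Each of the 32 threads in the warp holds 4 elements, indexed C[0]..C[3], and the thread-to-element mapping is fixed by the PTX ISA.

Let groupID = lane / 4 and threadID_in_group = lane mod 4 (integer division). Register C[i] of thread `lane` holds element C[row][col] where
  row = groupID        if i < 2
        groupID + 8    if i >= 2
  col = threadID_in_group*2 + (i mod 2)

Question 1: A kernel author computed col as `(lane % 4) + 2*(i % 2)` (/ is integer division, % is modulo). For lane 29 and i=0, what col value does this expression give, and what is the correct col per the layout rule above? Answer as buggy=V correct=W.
buggy=1 correct=2

`(lane % 4) + 2*(i % 2)`[29,0]->1
lane 29: g=7 (29/4), t=1 (29%4)
i=0: r=7+0=7, c=1*2+0=2
col: 1 vs 2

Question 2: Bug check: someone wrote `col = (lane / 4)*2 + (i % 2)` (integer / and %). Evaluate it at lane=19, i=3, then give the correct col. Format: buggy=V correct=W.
buggy=9 correct=7

`(lane / 4)*2 + (i % 2)`[19,3]=>9
lane 19: grp=4 (19/4), tig=3 (19%4)
i=3: r=4+8=12, c=3*2+1=7
col: 9 vs 7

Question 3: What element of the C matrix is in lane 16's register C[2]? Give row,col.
L=16⇒gr=16>>2=4, th=16&3=0
[2]⇒row 4+8=12  col 0·2+0=0

12,0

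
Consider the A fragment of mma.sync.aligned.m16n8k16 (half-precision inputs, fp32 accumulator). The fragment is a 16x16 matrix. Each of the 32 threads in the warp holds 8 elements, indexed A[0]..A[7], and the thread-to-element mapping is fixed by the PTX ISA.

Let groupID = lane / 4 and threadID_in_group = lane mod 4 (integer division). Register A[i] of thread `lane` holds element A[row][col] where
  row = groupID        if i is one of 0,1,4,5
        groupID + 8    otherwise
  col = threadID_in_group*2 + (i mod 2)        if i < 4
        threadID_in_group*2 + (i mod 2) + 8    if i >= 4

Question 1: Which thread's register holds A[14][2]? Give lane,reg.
25,2

r: 14->gid=6,r8=1  c: 2->c8=0,tid=1,i&1=0
L=6*4+1=25  i=0*4+1*2+0=2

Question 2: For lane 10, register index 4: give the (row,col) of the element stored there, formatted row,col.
lane 10⇒10/4=2, 10 mod 4=2
i=4  r:2+0⇒2  c:2·2+0+8⇒12

2,12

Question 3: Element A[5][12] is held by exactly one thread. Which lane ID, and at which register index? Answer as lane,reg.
r=5->g=5,rb=0  c=12->cb=1,t=2,b0=0
L=5*4+2=22  i=1*4+0*2+0=4

22,4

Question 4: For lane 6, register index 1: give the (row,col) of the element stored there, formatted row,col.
L=6->gid=6>>2=1, tid=6&3=2
[1]->row 1+0=1  col 2·2+1+0=5

1,5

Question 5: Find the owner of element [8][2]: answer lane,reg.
1,2

r=8→G=0,rhi=1  c=2→chi=0,T=1,p=0
L=0*4+1=1  i=0*4+1*2+0=2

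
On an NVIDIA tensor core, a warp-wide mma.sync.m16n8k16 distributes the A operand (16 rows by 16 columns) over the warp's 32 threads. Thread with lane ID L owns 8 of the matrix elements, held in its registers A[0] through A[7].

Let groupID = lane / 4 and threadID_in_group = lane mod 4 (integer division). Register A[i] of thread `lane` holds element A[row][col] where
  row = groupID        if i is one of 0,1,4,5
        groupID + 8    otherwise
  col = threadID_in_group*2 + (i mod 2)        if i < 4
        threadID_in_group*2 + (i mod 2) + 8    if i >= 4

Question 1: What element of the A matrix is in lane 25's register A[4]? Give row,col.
25: grp=6,tig=1
[4] (6+0,1*2+0+8) = (6,10)

6,10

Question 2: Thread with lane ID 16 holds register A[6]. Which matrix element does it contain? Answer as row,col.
12,8

lane 16: G=4 (16/4), T=0 (16%4)
i=6: r=4+8=12, c=0*2+0+8=8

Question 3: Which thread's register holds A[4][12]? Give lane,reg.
r:4=>grp=4,rB=0  c:12=>cB=1,tig=2,lo=0
L=4*4+2=18  i=1*4+0*2+0=4

18,4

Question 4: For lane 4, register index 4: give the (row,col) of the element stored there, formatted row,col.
1,8

lane 4: g=1 (4/4), t=0 (4%4)
i=4: r=1+0=1, c=0*2+0+8=8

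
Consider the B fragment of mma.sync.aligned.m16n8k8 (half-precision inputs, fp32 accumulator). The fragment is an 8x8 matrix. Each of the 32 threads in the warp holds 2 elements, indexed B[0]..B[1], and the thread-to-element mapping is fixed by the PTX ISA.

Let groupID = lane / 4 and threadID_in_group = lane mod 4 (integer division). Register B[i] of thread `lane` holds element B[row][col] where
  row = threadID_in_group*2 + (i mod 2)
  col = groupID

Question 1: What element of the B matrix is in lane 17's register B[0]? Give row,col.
2,4

L=17->g=17>>2=4, t=17&3=1
[0]->row 1·2+0=2  col g=4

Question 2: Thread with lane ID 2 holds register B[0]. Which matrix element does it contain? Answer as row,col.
lane 2⇒2/4=0, 2 mod 4=2
i=0  r:2·2+0⇒4  c:0

4,0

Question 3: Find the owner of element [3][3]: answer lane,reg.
13,1

c=3→G=3  r=3→T=1,p=1
L=3*4+1=13  i=1=1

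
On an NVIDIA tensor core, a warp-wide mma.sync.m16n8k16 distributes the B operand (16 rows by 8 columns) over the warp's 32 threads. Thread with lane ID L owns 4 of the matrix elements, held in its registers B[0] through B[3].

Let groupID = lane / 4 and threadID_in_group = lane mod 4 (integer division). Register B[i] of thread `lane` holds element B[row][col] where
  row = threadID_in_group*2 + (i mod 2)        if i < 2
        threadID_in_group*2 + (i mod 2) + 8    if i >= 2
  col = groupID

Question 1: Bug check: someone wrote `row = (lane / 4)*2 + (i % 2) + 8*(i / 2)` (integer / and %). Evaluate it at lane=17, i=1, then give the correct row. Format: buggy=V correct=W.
`(lane / 4)*2 + (i % 2) + 8*(i / 2)`[17,1]->9
L=17->g=17>>2=4, t=17&3=1
[1]->row 1·2+1+0=3  col g=4
row: 9 vs 3

buggy=9 correct=3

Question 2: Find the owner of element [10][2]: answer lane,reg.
9,2

c=2→G=2  r=10→rhi=1,T=1,p=0
L=2*4+1=9  i=1*2+0=2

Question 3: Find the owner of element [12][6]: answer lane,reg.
26,2

c=6→G=6  r=12→rhi=1,T=2,p=0
L=6*4+2=26  i=1*2+0=2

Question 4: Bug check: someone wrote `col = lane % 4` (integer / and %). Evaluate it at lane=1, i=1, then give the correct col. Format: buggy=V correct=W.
`lane % 4`[1,1]⇒1
lane 1⇒1/4=0, 1 mod 4=1
i=1  r:2·1+1+0⇒3  c:0
col: 1 vs 0

buggy=1 correct=0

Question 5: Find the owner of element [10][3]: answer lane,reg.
13,2

c=3⇒gr=3  r=10⇒Rb=1,th=1,odd=0
L=3*4+1=13  i=1*2+0=2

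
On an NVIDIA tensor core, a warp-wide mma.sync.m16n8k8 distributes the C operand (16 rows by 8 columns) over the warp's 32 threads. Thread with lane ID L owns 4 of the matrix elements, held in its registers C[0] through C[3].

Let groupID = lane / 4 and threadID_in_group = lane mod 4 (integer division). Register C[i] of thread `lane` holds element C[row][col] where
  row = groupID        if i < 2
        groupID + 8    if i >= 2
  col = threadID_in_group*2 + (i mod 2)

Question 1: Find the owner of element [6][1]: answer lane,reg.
24,1

r=6⇒gr=6,Rb=0  c=1⇒th=0,odd=1
L=6*4+0=24  i=0*2+1=1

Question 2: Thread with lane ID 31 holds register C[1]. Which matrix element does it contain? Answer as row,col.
7,7

lane 31=>31/4=7, 31 mod 4=3
i=1  r:7+0=>7  c:2·3+1=>7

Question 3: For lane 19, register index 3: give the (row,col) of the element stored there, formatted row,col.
lane 19: gr=4 (19/4), th=3 (19%4)
i=3: r=4+8=12, c=3*2+1=7

12,7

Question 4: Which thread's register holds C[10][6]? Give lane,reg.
11,2

r:10=>grp=2,rB=1  c:6=>tig=3,lo=0
L=2*4+3=11  i=1*2+0=2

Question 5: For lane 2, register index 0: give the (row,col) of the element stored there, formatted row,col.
2: gr=0,th=2
[0] (0+0,2*2+0) = (0,4)

0,4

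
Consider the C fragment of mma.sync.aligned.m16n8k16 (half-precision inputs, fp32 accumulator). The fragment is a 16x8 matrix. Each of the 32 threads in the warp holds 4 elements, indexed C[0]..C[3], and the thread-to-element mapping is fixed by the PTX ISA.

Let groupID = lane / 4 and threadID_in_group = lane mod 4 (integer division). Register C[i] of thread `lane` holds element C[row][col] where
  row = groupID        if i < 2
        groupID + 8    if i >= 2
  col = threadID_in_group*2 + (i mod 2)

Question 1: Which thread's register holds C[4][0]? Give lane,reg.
16,0

r=4->g=4,rb=0  c=0->t=0,b0=0
L=4*4+0=16  i=0*2+0=0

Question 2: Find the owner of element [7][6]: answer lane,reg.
31,0

r:7=>grp=7,rB=0  c:6=>tig=3,lo=0
L=7*4+3=31  i=0*2+0=0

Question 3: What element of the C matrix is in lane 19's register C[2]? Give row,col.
12,6

19: gid=4,tid=3
[2] (4+8,3*2+0) = (12,6)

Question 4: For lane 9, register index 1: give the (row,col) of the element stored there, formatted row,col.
2,3

9: grp=2,tig=1
[1] (2+0,1*2+1) = (2,3)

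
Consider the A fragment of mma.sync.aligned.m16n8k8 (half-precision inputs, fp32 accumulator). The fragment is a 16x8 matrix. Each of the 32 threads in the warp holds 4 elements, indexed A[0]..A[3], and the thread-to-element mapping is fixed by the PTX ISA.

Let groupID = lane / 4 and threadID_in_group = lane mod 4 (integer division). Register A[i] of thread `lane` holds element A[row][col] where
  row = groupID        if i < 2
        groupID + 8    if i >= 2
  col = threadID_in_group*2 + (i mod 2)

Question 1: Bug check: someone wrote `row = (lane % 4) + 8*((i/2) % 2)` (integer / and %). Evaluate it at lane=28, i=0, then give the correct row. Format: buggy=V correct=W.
buggy=0 correct=7

`(lane % 4) + 8*((i/2) % 2)`[28,0]⇒0
lane 28: gr=7 (28/4), th=0 (28%4)
i=0: r=7+0=7, c=0*2+0=0
row: 0 vs 7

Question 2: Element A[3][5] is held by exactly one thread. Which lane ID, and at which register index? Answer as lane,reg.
14,1

r: 3->gid=3,r8=0  c: 5->tid=2,i&1=1
L=3*4+2=14  i=0*2+1=1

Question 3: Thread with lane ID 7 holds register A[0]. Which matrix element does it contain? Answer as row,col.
1,6

lane 7⇒7/4=1, 7 mod 4=3
i=0  r:1+0⇒1  c:2·3+0⇒6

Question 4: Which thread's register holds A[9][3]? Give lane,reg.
5,3

r=9⇒gr=1,Rb=1  c=3⇒th=1,odd=1
L=1*4+1=5  i=1*2+1=3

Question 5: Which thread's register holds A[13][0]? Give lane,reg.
20,2

r=13→G=5,rhi=1  c=0→T=0,p=0
L=5*4+0=20  i=1*2+0=2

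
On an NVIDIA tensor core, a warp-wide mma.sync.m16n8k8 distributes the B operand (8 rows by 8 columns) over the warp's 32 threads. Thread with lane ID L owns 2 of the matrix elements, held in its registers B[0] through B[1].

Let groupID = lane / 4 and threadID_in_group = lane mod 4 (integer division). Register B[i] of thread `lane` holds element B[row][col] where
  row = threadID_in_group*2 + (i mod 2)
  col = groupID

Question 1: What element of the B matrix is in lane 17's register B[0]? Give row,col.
2,4

17: G=4,T=1
[0] (1*2+0,4) = (2,4)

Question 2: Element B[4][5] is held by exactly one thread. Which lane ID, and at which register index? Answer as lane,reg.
22,0

c: 5->gid=5  r: 4->tid=2,i&1=0
L=5*4+2=22  i=0=0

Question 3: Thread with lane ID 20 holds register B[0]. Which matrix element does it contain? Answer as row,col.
20: G=5,T=0
[0] (0*2+0,5) = (0,5)

0,5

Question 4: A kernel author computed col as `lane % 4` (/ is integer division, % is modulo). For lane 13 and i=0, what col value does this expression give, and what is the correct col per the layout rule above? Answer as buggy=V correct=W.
buggy=1 correct=3

`lane % 4`[13,0]=>1
lane 13: grp=3 (13/4), tig=1 (13%4)
i=0: r=1*2+0=2, c=grp=3
col: 1 vs 3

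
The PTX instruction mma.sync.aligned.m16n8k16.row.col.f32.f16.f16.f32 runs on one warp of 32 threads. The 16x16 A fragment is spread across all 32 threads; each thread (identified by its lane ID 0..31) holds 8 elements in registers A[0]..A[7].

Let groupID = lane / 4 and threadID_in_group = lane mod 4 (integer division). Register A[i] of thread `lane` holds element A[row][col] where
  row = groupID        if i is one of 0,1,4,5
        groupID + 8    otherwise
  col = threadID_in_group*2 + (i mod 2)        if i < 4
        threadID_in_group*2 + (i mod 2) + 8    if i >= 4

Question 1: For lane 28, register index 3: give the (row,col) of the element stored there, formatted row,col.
15,1

28: gid=7,tid=0
[3] (7+8,0*2+1+0) = (15,1)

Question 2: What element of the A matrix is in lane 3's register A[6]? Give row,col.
8,14

lane 3: grp=0 (3/4), tig=3 (3%4)
i=6: r=0+8=8, c=3*2+0+8=14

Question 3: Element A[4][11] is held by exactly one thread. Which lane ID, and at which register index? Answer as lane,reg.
17,5

r=4⇒gr=4,Rb=0  c=11⇒Cb=1,th=1,odd=1
L=4*4+1=17  i=1*4+0*2+1=5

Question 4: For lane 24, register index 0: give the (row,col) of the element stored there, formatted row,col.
lane 24→24/4=6, 24 mod 4=0
i=0  r:6+0→6  c:2·0+0+0→0

6,0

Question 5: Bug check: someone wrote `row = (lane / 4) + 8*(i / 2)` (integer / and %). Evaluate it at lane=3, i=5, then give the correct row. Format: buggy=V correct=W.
`(lane / 4) + 8*(i / 2)`[3,5]->16
L=3->g=3>>2=0, t=3&3=3
[5]->row 0+0=0  col 3·2+1+8=15
row: 16 vs 0

buggy=16 correct=0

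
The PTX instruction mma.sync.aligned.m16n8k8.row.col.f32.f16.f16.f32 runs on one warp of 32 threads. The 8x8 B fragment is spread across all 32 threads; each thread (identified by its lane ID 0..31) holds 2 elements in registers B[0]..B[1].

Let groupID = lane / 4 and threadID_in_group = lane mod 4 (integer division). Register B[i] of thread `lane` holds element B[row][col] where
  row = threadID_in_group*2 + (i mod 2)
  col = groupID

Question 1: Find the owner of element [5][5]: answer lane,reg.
c=5⇒gr=5  r=5⇒th=2,odd=1
L=5*4+2=22  i=1=1

22,1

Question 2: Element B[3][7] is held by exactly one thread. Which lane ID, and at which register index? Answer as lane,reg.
c=7->g=7  r=3->t=1,b0=1
L=7*4+1=29  i=1=1

29,1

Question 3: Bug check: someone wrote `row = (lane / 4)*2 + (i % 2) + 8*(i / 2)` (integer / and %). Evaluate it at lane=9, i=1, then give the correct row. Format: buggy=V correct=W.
`(lane / 4)*2 + (i % 2) + 8*(i / 2)`[9,1]->5
L=9->gid=9>>2=2, tid=9&3=1
[1]->row 1·2+1=3  col gid=2
row: 5 vs 3

buggy=5 correct=3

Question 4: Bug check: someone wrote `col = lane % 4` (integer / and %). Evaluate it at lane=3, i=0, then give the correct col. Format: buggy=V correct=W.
buggy=3 correct=0

`lane % 4`[3,0]→3
lane 3: G=0 (3/4), T=3 (3%4)
i=0: r=3*2+0=6, c=G=0
col: 3 vs 0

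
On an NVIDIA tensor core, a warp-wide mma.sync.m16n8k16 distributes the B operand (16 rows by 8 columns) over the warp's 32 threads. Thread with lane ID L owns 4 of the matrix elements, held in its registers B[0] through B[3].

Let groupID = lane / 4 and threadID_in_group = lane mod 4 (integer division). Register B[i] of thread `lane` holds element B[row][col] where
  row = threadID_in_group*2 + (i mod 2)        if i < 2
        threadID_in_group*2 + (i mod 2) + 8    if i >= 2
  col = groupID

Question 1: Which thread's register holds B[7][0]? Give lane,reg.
3,1

c=0⇒gr=0  r=7⇒Rb=0,th=3,odd=1
L=0*4+3=3  i=0*2+1=1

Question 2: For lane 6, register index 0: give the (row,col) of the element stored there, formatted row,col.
6: G=1,T=2
[0] (2*2+0+0,1) = (4,1)

4,1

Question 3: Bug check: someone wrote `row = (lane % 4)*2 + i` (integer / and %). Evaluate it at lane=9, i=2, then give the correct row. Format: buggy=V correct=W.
`(lane % 4)*2 + i`[9,2]=>4
lane 9: grp=2 (9/4), tig=1 (9%4)
i=2: r=1*2+0+8=10, c=grp=2
row: 4 vs 10

buggy=4 correct=10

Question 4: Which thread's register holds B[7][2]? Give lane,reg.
11,1

c=2⇒gr=2  r=7⇒Rb=0,th=3,odd=1
L=2*4+3=11  i=0*2+1=1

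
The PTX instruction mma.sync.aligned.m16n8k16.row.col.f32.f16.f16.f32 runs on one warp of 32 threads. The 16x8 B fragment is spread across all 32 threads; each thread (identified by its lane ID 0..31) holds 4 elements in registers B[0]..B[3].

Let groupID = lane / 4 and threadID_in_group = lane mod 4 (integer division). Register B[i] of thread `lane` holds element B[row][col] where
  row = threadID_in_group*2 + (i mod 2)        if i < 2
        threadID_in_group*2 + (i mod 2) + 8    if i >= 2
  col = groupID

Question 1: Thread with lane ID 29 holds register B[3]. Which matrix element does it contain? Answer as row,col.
11,7

lane 29=>29/4=7, 29 mod 4=1
i=3  r:2·1+1+8=>11  c:7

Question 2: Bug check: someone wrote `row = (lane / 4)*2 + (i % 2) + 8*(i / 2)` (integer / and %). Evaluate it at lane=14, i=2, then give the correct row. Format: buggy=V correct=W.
buggy=14 correct=12

`(lane / 4)*2 + (i % 2) + 8*(i / 2)`[14,2]=>14
lane 14=>14/4=3, 14 mod 4=2
i=2  r:2·2+0+8=>12  c:3
row: 14 vs 12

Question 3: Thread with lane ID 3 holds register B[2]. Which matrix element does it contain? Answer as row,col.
L=3->gid=3>>2=0, tid=3&3=3
[2]->row 3·2+0+8=14  col gid=0

14,0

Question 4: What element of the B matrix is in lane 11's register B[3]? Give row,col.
15,2

lane 11->11/4=2, 11 mod 4=3
i=3  r:2·3+1+8->15  c:2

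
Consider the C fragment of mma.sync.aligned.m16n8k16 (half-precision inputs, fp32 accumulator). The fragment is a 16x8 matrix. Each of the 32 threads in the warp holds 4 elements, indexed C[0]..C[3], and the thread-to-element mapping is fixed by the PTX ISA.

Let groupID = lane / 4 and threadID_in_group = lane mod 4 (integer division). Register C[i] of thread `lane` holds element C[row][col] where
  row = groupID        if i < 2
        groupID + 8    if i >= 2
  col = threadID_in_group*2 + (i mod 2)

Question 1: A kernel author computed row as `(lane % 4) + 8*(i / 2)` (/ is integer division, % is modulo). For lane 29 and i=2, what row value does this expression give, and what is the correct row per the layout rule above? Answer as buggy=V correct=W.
buggy=9 correct=15

`(lane % 4) + 8*(i / 2)`[29,2]→9
lane 29: G=7 (29/4), T=1 (29%4)
i=2: r=7+8=15, c=1*2+0=2
row: 9 vs 15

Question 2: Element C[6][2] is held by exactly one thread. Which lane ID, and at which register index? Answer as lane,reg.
r=6->g=6,rb=0  c=2->t=1,b0=0
L=6*4+1=25  i=0*2+0=0

25,0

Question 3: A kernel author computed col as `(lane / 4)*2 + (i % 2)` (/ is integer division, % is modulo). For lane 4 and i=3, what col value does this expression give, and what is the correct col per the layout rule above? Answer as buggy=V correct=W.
buggy=3 correct=1

`(lane / 4)*2 + (i % 2)`[4,3]->3
lane 4: gid=1 (4/4), tid=0 (4%4)
i=3: r=1+8=9, c=0*2+1=1
col: 3 vs 1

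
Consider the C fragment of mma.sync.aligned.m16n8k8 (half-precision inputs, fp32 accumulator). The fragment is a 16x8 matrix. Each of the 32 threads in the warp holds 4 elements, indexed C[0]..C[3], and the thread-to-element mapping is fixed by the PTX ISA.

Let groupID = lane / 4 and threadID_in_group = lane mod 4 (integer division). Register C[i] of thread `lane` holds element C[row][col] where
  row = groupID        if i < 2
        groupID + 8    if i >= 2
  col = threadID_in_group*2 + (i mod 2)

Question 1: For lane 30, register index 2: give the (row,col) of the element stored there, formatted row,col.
15,4

lane 30: g=7 (30/4), t=2 (30%4)
i=2: r=7+8=15, c=2*2+0=4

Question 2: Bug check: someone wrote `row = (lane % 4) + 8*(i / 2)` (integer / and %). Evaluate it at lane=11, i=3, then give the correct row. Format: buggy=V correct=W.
buggy=11 correct=10

`(lane % 4) + 8*(i / 2)`[11,3]->11
L=11->g=11>>2=2, t=11&3=3
[3]->row 2+8=10  col 3·2+1=7
row: 11 vs 10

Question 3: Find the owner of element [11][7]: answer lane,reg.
15,3

r=11⇒gr=3,Rb=1  c=7⇒th=3,odd=1
L=3*4+3=15  i=1*2+1=3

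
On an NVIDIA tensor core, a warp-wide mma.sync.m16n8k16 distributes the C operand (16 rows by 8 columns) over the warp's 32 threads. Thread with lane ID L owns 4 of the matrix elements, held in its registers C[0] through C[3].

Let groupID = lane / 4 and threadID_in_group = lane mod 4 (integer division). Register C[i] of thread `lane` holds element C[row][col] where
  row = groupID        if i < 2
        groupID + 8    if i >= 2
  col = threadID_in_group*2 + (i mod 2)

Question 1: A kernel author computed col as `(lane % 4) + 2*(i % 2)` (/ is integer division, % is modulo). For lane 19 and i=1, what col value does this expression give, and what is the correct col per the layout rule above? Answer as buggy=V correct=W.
`(lane % 4) + 2*(i % 2)`[19,1]=>5
L=19=>grp=19>>2=4, tig=19&3=3
[1]=>row 4+0=4  col 3·2+1=7
col: 5 vs 7

buggy=5 correct=7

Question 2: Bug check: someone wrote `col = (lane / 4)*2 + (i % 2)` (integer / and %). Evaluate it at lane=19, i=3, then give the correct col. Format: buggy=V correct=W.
`(lane / 4)*2 + (i % 2)`[19,3]→9
lane 19: G=4 (19/4), T=3 (19%4)
i=3: r=4+8=12, c=3*2+1=7
col: 9 vs 7

buggy=9 correct=7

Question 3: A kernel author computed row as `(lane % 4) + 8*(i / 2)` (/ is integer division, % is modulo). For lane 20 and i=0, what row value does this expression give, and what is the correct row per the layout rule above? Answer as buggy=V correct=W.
`(lane % 4) + 8*(i / 2)`[20,0]=>0
lane 20: grp=5 (20/4), tig=0 (20%4)
i=0: r=5+0=5, c=0*2+0=0
row: 0 vs 5

buggy=0 correct=5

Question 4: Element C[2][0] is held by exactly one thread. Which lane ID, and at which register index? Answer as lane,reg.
r=2→G=2,rhi=0  c=0→T=0,p=0
L=2*4+0=8  i=0*2+0=0

8,0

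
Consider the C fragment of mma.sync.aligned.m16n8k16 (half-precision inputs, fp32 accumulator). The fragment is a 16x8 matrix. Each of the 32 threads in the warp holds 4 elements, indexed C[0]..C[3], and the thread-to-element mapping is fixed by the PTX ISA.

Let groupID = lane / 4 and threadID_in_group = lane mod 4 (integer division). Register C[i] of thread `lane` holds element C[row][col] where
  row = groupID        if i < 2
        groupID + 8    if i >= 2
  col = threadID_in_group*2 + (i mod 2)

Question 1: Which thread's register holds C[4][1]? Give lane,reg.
16,1

r=4→G=4,rhi=0  c=1→T=0,p=1
L=4*4+0=16  i=0*2+1=1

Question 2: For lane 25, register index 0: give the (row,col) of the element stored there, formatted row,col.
6,2

lane 25: G=6 (25/4), T=1 (25%4)
i=0: r=6+0=6, c=1*2+0=2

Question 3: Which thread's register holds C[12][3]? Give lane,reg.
r:12=>grp=4,rB=1  c:3=>tig=1,lo=1
L=4*4+1=17  i=1*2+1=3

17,3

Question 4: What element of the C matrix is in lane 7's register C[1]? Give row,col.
lane 7: G=1 (7/4), T=3 (7%4)
i=1: r=1+0=1, c=3*2+1=7

1,7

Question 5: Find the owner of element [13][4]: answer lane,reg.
r=13→G=5,rhi=1  c=4→T=2,p=0
L=5*4+2=22  i=1*2+0=2

22,2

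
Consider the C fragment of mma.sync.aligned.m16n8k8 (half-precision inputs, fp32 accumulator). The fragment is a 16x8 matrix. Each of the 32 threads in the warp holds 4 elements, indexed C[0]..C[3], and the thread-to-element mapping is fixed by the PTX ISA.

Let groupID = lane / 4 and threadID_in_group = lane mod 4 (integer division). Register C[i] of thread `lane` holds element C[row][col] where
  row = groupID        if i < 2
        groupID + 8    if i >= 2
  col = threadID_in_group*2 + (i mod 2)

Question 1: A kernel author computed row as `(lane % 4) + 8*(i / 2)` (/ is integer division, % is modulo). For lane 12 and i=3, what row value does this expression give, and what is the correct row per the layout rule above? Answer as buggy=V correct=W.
buggy=8 correct=11

`(lane % 4) + 8*(i / 2)`[12,3]=>8
lane 12=>12/4=3, 12 mod 4=0
i=3  r:3+8=>11  c:2·0+1=>1
row: 8 vs 11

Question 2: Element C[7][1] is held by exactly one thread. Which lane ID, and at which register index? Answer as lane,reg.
r=7→G=7,rhi=0  c=1→T=0,p=1
L=7*4+0=28  i=0*2+1=1

28,1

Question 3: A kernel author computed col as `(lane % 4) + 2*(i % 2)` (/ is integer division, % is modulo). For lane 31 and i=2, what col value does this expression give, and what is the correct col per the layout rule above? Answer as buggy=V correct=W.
buggy=3 correct=6

`(lane % 4) + 2*(i % 2)`[31,2]→3
lane 31: G=7 (31/4), T=3 (31%4)
i=2: r=7+8=15, c=3*2+0=6
col: 3 vs 6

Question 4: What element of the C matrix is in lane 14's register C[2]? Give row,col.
lane 14⇒14/4=3, 14 mod 4=2
i=2  r:3+8⇒11  c:2·2+0⇒4

11,4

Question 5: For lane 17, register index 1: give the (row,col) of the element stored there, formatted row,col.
4,3

lane 17: gr=4 (17/4), th=1 (17%4)
i=1: r=4+0=4, c=1*2+1=3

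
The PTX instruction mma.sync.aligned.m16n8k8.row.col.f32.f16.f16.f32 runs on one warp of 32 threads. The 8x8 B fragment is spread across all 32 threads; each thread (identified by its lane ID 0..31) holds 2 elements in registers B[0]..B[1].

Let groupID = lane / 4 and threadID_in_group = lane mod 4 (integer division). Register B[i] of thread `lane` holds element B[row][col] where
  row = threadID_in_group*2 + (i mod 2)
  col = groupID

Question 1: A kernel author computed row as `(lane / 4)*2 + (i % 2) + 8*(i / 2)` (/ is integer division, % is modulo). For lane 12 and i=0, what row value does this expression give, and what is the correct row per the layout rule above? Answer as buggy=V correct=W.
`(lane / 4)*2 + (i % 2) + 8*(i / 2)`[12,0]->6
12: g=3,t=0
[0] (0*2+0,3) = (0,3)
row: 6 vs 0

buggy=6 correct=0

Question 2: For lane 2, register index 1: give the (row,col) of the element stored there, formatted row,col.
lane 2: g=0 (2/4), t=2 (2%4)
i=1: r=2*2+1=5, c=g=0

5,0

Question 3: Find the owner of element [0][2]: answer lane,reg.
8,0

c=2⇒gr=2  r=0⇒th=0,odd=0
L=2*4+0=8  i=0=0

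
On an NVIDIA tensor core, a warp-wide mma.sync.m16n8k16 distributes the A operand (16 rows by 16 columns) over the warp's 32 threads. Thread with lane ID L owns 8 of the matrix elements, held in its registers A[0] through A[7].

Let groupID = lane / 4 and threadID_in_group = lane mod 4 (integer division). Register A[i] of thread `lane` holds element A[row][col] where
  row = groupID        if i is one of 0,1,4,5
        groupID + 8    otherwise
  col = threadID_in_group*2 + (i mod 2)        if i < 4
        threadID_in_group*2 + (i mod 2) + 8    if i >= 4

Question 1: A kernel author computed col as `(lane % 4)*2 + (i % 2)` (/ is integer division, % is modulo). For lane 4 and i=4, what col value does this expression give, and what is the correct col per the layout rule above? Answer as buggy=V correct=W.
`(lane % 4)*2 + (i % 2)`[4,4]⇒0
L=4⇒gr=4>>2=1, th=4&3=0
[4]⇒row 1+0=1  col 0·2+0+8=8
col: 0 vs 8

buggy=0 correct=8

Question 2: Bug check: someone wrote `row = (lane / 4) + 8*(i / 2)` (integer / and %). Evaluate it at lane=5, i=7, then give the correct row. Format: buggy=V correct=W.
`(lane / 4) + 8*(i / 2)`[5,7]→25
L=5→G=5>>2=1, T=5&3=1
[7]→row 1+8=9  col 1·2+1+8=11
row: 25 vs 9

buggy=25 correct=9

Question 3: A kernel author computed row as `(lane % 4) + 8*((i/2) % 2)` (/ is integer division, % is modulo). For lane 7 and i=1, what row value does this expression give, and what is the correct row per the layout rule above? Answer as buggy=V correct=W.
`(lane % 4) + 8*((i/2) % 2)`[7,1]->3
lane 7->7/4=1, 7 mod 4=3
i=1  r:1+0->1  c:2·3+1+0->7
row: 3 vs 1

buggy=3 correct=1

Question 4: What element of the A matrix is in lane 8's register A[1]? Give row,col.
2,1

L=8->g=8>>2=2, t=8&3=0
[1]->row 2+0=2  col 0·2+1+0=1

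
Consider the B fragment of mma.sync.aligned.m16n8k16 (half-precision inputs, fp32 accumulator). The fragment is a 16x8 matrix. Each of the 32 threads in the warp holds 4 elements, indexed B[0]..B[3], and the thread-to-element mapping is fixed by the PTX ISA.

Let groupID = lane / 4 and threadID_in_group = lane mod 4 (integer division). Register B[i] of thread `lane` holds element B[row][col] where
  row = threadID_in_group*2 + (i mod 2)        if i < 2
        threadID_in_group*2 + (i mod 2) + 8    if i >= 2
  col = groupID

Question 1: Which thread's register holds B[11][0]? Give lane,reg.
c: 0->gid=0  r: 11->r8=1,tid=1,i&1=1
L=0*4+1=1  i=1*2+1=3

1,3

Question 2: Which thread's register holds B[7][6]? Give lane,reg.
27,1

c=6→G=6  r=7→rhi=0,T=3,p=1
L=6*4+3=27  i=0*2+1=1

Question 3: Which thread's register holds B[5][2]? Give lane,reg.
c=2->g=2  r=5->rb=0,t=2,b0=1
L=2*4+2=10  i=0*2+1=1

10,1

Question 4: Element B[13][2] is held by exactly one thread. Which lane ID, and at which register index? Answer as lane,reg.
c=2->g=2  r=13->rb=1,t=2,b0=1
L=2*4+2=10  i=1*2+1=3

10,3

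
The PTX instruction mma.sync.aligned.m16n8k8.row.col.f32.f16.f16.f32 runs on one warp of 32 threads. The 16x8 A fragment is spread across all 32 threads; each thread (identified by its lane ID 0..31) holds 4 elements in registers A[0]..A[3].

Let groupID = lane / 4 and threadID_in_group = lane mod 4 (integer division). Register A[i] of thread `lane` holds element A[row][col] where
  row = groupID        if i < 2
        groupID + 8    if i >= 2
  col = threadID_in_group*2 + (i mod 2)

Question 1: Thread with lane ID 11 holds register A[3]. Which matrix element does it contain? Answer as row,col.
lane 11: gr=2 (11/4), th=3 (11%4)
i=3: r=2+8=10, c=3*2+1=7

10,7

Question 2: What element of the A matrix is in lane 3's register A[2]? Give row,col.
8,6

lane 3->3/4=0, 3 mod 4=3
i=2  r:0+8->8  c:2·3+0->6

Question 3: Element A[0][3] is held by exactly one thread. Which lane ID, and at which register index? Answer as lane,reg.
r=0⇒gr=0,Rb=0  c=3⇒th=1,odd=1
L=0*4+1=1  i=0*2+1=1

1,1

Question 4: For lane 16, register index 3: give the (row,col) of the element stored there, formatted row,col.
12,1

L=16→G=16>>2=4, T=16&3=0
[3]→row 4+8=12  col 0·2+1=1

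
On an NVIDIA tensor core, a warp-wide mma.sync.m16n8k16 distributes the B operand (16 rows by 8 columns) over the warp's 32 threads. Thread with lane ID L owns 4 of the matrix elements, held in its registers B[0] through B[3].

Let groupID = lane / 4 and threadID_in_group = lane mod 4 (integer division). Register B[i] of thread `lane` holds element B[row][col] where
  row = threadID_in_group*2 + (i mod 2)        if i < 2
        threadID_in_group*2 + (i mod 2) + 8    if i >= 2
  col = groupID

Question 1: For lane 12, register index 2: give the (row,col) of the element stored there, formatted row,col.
8,3

lane 12->12/4=3, 12 mod 4=0
i=2  r:2·0+0+8->8  c:3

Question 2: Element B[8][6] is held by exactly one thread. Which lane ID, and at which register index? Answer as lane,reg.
c: 6->gid=6  r: 8->r8=1,tid=0,i&1=0
L=6*4+0=24  i=1*2+0=2

24,2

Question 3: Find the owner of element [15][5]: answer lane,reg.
c=5→G=5  r=15→rhi=1,T=3,p=1
L=5*4+3=23  i=1*2+1=3

23,3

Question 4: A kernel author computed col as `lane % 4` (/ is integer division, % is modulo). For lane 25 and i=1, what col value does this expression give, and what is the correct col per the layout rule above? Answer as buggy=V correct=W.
buggy=1 correct=6

`lane % 4`[25,1]->1
L=25->gid=25>>2=6, tid=25&3=1
[1]->row 1·2+1+0=3  col gid=6
col: 1 vs 6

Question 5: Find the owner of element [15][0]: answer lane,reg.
c=0->g=0  r=15->rb=1,t=3,b0=1
L=0*4+3=3  i=1*2+1=3

3,3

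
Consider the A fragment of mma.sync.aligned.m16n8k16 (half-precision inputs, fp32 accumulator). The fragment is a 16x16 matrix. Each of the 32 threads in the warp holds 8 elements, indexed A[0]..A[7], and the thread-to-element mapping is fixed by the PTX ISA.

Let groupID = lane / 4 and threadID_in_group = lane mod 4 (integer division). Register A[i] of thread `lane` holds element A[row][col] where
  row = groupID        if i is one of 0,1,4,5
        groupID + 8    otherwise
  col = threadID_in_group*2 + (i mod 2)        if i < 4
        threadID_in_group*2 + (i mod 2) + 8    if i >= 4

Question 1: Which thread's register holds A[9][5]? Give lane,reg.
r=9->g=1,rb=1  c=5->cb=0,t=2,b0=1
L=1*4+2=6  i=0*4+1*2+1=3

6,3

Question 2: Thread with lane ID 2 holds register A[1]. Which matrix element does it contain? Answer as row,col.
lane 2⇒2/4=0, 2 mod 4=2
i=1  r:0+0⇒0  c:2·2+1+0⇒5

0,5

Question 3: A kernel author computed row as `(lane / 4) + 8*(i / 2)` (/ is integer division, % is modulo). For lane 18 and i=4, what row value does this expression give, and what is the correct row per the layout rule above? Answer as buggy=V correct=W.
`(lane / 4) + 8*(i / 2)`[18,4]⇒20
18: gr=4,th=2
[4] (4+0,2*2+0+8) = (4,12)
row: 20 vs 4

buggy=20 correct=4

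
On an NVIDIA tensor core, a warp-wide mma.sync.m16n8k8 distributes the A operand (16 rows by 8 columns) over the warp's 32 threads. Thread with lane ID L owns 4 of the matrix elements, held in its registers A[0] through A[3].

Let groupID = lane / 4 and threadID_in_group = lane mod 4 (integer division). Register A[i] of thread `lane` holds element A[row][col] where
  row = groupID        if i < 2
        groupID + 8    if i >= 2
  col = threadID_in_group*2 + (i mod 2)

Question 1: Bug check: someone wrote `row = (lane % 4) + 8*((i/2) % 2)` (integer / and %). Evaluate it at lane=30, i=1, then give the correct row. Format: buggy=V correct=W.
`(lane % 4) + 8*((i/2) % 2)`[30,1]->2
30: gid=7,tid=2
[1] (7+0,2*2+1) = (7,5)
row: 2 vs 7

buggy=2 correct=7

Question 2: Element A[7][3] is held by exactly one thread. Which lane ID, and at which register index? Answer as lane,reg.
r=7⇒gr=7,Rb=0  c=3⇒th=1,odd=1
L=7*4+1=29  i=0*2+1=1

29,1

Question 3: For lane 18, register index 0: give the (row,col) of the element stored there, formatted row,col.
lane 18->18/4=4, 18 mod 4=2
i=0  r:4+0->4  c:2·2+0->4

4,4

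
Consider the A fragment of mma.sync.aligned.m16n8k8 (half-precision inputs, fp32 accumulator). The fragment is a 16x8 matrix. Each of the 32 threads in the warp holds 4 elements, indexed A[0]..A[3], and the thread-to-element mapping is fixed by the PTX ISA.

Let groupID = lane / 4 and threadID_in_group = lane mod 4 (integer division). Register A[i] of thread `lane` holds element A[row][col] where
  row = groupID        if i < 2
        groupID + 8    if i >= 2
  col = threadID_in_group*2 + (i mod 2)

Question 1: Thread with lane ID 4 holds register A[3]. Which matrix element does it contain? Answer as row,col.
lane 4: gid=1 (4/4), tid=0 (4%4)
i=3: r=1+8=9, c=0*2+1=1

9,1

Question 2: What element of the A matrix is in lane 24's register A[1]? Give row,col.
6,1

lane 24⇒24/4=6, 24 mod 4=0
i=1  r:6+0⇒6  c:2·0+1⇒1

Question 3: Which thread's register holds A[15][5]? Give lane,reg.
30,3

r: 15->gid=7,r8=1  c: 5->tid=2,i&1=1
L=7*4+2=30  i=1*2+1=3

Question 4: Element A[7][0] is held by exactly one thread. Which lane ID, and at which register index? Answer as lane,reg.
28,0

r=7->g=7,rb=0  c=0->t=0,b0=0
L=7*4+0=28  i=0*2+0=0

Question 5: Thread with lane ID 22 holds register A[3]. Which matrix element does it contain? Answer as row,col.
22: G=5,T=2
[3] (5+8,2*2+1) = (13,5)

13,5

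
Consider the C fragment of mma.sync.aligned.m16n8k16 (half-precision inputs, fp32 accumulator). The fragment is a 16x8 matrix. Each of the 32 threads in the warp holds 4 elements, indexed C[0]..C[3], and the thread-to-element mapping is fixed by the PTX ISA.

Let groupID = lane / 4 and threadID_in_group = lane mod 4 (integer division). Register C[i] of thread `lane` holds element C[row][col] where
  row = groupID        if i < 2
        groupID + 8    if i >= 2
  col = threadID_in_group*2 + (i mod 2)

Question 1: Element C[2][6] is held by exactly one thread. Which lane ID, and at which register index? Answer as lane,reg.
11,0

r=2⇒gr=2,Rb=0  c=6⇒th=3,odd=0
L=2*4+3=11  i=0*2+0=0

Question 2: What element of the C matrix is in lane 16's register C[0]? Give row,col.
4,0

lane 16: gid=4 (16/4), tid=0 (16%4)
i=0: r=4+0=4, c=0*2+0=0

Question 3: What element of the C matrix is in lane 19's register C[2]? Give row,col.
L=19->g=19>>2=4, t=19&3=3
[2]->row 4+8=12  col 3·2+0=6

12,6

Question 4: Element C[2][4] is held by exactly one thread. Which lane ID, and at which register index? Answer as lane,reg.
10,0

r: 2->gid=2,r8=0  c: 4->tid=2,i&1=0
L=2*4+2=10  i=0*2+0=0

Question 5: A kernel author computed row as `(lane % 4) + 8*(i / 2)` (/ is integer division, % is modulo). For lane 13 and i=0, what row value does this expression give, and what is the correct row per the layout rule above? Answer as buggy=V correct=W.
buggy=1 correct=3

`(lane % 4) + 8*(i / 2)`[13,0]⇒1
lane 13⇒13/4=3, 13 mod 4=1
i=0  r:3+0⇒3  c:2·1+0⇒2
row: 1 vs 3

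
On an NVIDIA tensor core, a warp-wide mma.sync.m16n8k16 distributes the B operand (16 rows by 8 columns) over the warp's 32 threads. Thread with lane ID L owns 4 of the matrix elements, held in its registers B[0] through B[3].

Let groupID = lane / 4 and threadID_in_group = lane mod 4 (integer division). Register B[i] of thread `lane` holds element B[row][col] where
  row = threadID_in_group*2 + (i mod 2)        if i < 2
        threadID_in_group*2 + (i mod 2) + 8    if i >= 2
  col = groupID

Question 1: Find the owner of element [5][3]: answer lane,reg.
14,1

c=3→G=3  r=5→rhi=0,T=2,p=1
L=3*4+2=14  i=0*2+1=1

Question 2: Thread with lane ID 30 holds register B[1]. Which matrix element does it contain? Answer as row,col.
5,7

L=30=>grp=30>>2=7, tig=30&3=2
[1]=>row 2·2+1+0=5  col grp=7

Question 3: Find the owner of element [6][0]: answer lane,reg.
c=0→G=0  r=6→rhi=0,T=3,p=0
L=0*4+3=3  i=0*2+0=0

3,0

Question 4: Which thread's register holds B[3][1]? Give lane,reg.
5,1

c=1->g=1  r=3->rb=0,t=1,b0=1
L=1*4+1=5  i=0*2+1=1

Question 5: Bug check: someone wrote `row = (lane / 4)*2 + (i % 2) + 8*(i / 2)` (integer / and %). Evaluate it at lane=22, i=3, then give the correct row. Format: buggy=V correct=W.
`(lane / 4)*2 + (i % 2) + 8*(i / 2)`[22,3]->19
22: g=5,t=2
[3] (2*2+1+8,5) = (13,5)
row: 19 vs 13

buggy=19 correct=13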